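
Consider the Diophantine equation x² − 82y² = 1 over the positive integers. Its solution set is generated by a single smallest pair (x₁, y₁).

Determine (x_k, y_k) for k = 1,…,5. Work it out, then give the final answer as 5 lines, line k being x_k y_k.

163 18
53137 5868
17322499 1912950
5647081537 623615832
1840931258563 203296848282

√82 = [9; 18, …], period ℓ=1 (odd) → k=1
a_0=9:  p_0=9·1+0=9,  q_0=9·0+1=1
a_1=18:  p_1=18·9+1=163,  q_1=18·1+0=18
(x₁, y₁) = (163, 18);  163² − 82·18² = 1 ✓
(x_2, y_2) = (163·163 + 82·18·18, 163·18 + 18·163) = (53137, 5868)
(x_3, y_3) = (163·53137 + 82·18·5868, 163·5868 + 18·53137) = (17322499, 1912950)
(x_4, y_4) = (163·17322499 + 82·18·1912950, 163·1912950 + 18·17322499) = (5647081537, 623615832)
(x_5, y_5) = (163·5647081537 + 82·18·623615832, 163·623615832 + 18·5647081537) = (1840931258563, 203296848282)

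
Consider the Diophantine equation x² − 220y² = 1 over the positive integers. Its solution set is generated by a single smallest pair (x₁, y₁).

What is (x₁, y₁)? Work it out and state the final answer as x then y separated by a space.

89 6

√220 = [14; 1,4,1,28, …], period ℓ=4 (even) → k=3
k=0  a_k=14  p_k/q_k = 14/1
k=1  a_k=1  p_k/q_k = 15/1
k=2  a_k=4  p_k/q_k = 74/5
k=3  a_k=1  p_k/q_k = 89/6
→ (89, 6).  Check: 89²=7921, 220·6²=7920, difference 1.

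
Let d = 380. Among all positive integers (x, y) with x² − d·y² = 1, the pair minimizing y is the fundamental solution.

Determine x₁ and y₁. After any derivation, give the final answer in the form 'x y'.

39 2

d=380: √d = [19; 2,38] (ℓ=2, even), read p_1/q_1
i=0: a=19 ⇒ p=19, q=1
i=1: a=2 ⇒ p=39, q=2
(x₁, y₁) = (39, 2);  39² − 380·2² = 1 ✓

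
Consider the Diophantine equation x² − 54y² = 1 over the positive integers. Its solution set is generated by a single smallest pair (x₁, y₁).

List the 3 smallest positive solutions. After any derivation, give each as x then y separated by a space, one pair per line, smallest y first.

√54 → a₀=7, period (2,1,6,1,2,14); ℓ=6 even so k=5
i=0: a=7 ⇒ p=7, q=1
…
i=2: a=1 ⇒ p=22, q=3
…
i=4: a=1 ⇒ p=169, q=23
i=5: a=2 ⇒ p=485, q=66
fundamental: x₁=485, y₁=66  (since 235225 − 54·4356 = 1)
k=2:  x_2 = 485·485+54·66·66 = 470449,  y_2 = 485·66+66·485 = 64020
k=3:  x_3 = 485·470449+54·66·64020 = 456335045,  y_3 = 485·64020+66·470449 = 62099334

485 66
470449 64020
456335045 62099334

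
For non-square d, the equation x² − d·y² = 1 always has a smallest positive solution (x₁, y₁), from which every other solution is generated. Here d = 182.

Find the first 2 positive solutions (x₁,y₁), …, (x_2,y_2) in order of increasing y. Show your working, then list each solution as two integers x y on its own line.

√182 → a₀=13, period (2,26); ℓ=2 even so k=1
k=0  a_k=13  p_k/q_k = 13/1
k=1  a_k=2  p_k/q_k = 27/2
→ (27, 2).  Check: 27²=729, 182·2²=728, difference 1.
k=2:  x_2 = 27·27+182·2·2 = 1457,  y_2 = 27·2+2·27 = 108

27 2
1457 108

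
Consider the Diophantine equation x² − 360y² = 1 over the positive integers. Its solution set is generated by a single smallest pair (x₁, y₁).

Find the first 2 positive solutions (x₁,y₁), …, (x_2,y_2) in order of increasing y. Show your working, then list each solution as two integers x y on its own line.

d=360: √d = [18; 1,36] (ℓ=2, even), read p_1/q_1
i=0: a=18 ⇒ p=18, q=1
i=1: a=1 ⇒ p=19, q=1
(x₁, y₁) = (19, 1);  19² − 360·1² = 1 ✓
n=2: (19,1)∘(19,1) = (19·19+360·1·1, 19·1+1·19) = (721,38)

19 1
721 38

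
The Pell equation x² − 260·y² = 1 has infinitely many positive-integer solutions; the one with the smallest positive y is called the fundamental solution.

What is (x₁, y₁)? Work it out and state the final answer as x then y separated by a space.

√260 → a₀=16, period (8,32); ℓ=2 even so k=1
step 0: (16, 1)  from 16·(1,0) + (0,1)
step 1: (129, 8)  from 8·(16,1) + (1,0)
fundamental: x₁=129, y₁=8  (since 16641 − 260·64 = 1)

129 8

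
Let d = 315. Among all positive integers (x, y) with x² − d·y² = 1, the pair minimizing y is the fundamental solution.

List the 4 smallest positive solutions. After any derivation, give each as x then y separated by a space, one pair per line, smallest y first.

[17; 1,2,1,34] for √315; ℓ=4 ⇒ convergent index 3
a_0=17:  p_0=17·1+0=17,  q_0=17·0+1=1
a_1=1:  p_1=1·17+1=18,  q_1=1·1+0=1
a_2=2:  p_2=2·18+17=53,  q_2=2·1+1=3
a_3=1:  p_3=1·53+18=71,  q_3=1·3+1=4
fundamental: x₁=71, y₁=4  (since 5041 − 315·16 = 1)
k=2:  x_2 = 71·71+315·4·4 = 10081,  y_2 = 71·4+4·71 = 568
k=3:  x_3 = 71·10081+315·4·568 = 1431431,  y_3 = 71·568+4·10081 = 80652
k=4:  x_4 = 71·1431431+315·4·80652 = 203253121,  y_4 = 71·80652+4·1431431 = 11452016

71 4
10081 568
1431431 80652
203253121 11452016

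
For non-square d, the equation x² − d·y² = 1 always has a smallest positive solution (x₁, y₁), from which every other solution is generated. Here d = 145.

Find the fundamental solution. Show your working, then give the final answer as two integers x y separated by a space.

√145 → a₀=12, period (24); ℓ=1 odd so k=1
a_0=12:  p_0=12·1+0=12,  q_0=12·0+1=1
a_1=24:  p_1=24·12+1=289,  q_1=24·1+0=24
(x₁, y₁) = (289, 24);  289² − 145·24² = 1 ✓

289 24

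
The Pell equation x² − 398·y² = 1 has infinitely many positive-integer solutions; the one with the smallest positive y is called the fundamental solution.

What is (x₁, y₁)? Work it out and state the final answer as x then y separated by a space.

399 20

√398 → a₀=19, period (1,18,1,38); ℓ=4 even so k=3
step 0: (19, 1)  from 19·(1,0) + (0,1)
step 1: (20, 1)  from 1·(19,1) + (1,0)
step 2: (379, 19)  from 18·(20,1) + (19,1)
step 3: (399, 20)  from 1·(379,19) + (20,1)
fundamental: x₁=399, y₁=20  (since 159201 − 398·400 = 1)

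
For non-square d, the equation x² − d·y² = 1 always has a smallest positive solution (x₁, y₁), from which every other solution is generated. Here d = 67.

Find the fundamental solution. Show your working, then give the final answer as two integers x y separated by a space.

√67 = [8; 5,2,1,1,7,1,1,2,5,16, …], period ℓ=10 (even) → k=9
i=0: a=8 ⇒ p=8, q=1
i=1: a=5 ⇒ p=41, q=5
i=2: a=2 ⇒ p=90, q=11
i=3: a=1 ⇒ p=131, q=16
i=4: a=1 ⇒ p=221, q=27
i=5: a=7 ⇒ p=1678, q=205
i=6: a=1 ⇒ p=1899, q=232
i=7: a=1 ⇒ p=3577, q=437
i=8: a=2 ⇒ p=9053, q=1106
i=9: a=5 ⇒ p=48842, q=5967
→ (48842, 5967).  Check: 48842²=2385540964, 67·5967²=2385540963, difference 1.

48842 5967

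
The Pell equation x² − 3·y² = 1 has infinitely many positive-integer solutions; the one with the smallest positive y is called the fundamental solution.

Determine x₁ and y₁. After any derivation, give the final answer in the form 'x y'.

2 1

√3 → a₀=1, period (1,2); ℓ=2 even so k=1
k=0  a_k=1  p_k/q_k = 1/1
k=1  a_k=1  p_k/q_k = 2/1
fundamental: x₁=2, y₁=1  (since 4 − 3·1 = 1)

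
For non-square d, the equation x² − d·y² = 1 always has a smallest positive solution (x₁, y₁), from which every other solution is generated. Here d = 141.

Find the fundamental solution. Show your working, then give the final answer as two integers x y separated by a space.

√141 = [11; 1,6,1,22, …], period ℓ=4 (even) → k=3
i=0: a=11 ⇒ p=11, q=1
i=1: a=1 ⇒ p=12, q=1
i=2: a=6 ⇒ p=83, q=7
i=3: a=1 ⇒ p=95, q=8
fundamental: x₁=95, y₁=8  (since 9025 − 141·64 = 1)

95 8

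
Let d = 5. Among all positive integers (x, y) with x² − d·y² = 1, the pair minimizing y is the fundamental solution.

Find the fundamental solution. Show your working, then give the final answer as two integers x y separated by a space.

9 4

√5 = [2; 4, …], period ℓ=1 (odd) → k=1
a_0=2:  p_0=2·1+0=2,  q_0=2·0+1=1
a_1=4:  p_1=4·2+1=9,  q_1=4·1+0=4
fundamental: x₁=9, y₁=4  (since 81 − 5·16 = 1)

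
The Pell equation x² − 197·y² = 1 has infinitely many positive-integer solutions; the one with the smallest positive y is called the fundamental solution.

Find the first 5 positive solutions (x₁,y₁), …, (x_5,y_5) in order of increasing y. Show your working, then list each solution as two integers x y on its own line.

393 28
308897 22008
242792649 17298260
190834713217 13596410352
149995841795913 10686761238412

d=197: √d = [14; 28] (ℓ=1, odd), read p_1/q_1
a_0=14:  p_0=14·1+0=14,  q_0=14·0+1=1
a_1=28:  p_1=28·14+1=393,  q_1=28·1+0=28
(x₁, y₁) = (393, 28);  393² − 197·28² = 1 ✓
n=2: (393,28)∘(393,28) = (393·393+197·28·28, 393·28+28·393) = (308897,22008)
n=3: (308897,22008)∘(393,28) = (393·308897+197·28·22008, 393·22008+28·308897) = (242792649,17298260)
n=4: (242792649,17298260)∘(393,28) = (393·242792649+197·28·17298260, 393·17298260+28·242792649) = (190834713217,13596410352)
n=5: (190834713217,13596410352)∘(393,28) = (393·190834713217+197·28·13596410352, 393·13596410352+28·190834713217) = (149995841795913,10686761238412)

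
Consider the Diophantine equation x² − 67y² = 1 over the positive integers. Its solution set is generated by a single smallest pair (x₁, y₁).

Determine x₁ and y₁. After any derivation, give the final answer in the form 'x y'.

48842 5967

[8; 5,2,1,1,7,1,1,2,5,16] for √67; ℓ=10 ⇒ convergent index 9
step 0: (8, 1)  from 8·(1,0) + (0,1)
…
step 5: (1678, 205)  from 7·(221,27) + (131,16)
…
step 8: (9053, 1106)  from 2·(3577,437) + (1899,232)
step 9: (48842, 5967)  from 5·(9053,1106) + (3577,437)
fundamental: x₁=48842, y₁=5967  (since 2385540964 − 67·35605089 = 1)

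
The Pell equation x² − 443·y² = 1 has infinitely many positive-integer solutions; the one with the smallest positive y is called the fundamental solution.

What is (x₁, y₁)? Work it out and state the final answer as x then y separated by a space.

442 21

√443 = [21; 21,42, …], period ℓ=2 (even) → k=1
i=0: a=21 ⇒ p=21, q=1
i=1: a=21 ⇒ p=442, q=21
(x₁, y₁) = (442, 21);  442² − 443·21² = 1 ✓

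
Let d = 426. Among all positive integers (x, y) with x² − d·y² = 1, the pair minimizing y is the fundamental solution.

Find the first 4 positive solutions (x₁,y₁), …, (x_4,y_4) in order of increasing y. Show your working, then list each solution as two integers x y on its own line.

[20; 1,1,1,3,2,6,2,3,1,1,1,40] for √426; ℓ=12 ⇒ convergent index 11
a_0=20:  p_0=20·1+0=20,  q_0=20·0+1=1
…
a_2=1:  p_2=1·21+20=41,  q_2=1·1+1=2
…
a_8=3:  p_8=3·7162+3323=24809,  q_8=3·347+161=1202
…
a_10=1:  p_10=1·31971+24809=56780,  q_10=1·1549+1202=2751
a_11=1:  p_11=1·56780+31971=88751,  q_11=1·2751+1549=4300
→ (88751, 4300).  Check: 88751²=7876740001, 426·4300²=7876740000, difference 1.
(x_2, y_2) = (88751·88751 + 426·4300·4300, 88751·4300 + 4300·88751) = (15753480001, 763258600)
(x_3, y_3) = (88751·15753480001 + 426·4300·763258600, 88751·763258600 + 4300·15753480001) = (2796274207048751, 135479928012900)
(x_4, y_4) = (88751·2796274207048751 + 426·4300·135479928012900, 88751·135479928012900 + 4300·2796274207048751) = (496344264283813920001, 24047958181382517200)

88751 4300
15753480001 763258600
2796274207048751 135479928012900
496344264283813920001 24047958181382517200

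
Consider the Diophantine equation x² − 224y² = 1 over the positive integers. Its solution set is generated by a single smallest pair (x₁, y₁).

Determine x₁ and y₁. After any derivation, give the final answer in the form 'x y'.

[14; 1,28] for √224; ℓ=2 ⇒ convergent index 1
i=0: a=14 ⇒ p=14, q=1
i=1: a=1 ⇒ p=15, q=1
(x₁, y₁) = (15, 1);  15² − 224·1² = 1 ✓

15 1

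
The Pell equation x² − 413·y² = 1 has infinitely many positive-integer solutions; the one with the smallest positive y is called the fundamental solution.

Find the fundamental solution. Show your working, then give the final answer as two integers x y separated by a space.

113399 5580

[20; 3,9,1,4,1,9,3,40] for √413; ℓ=8 ⇒ convergent index 7
a_0=20:  p_0=20·1+0=20,  q_0=20·0+1=1
a_1=3:  p_1=3·20+1=61,  q_1=3·1+0=3
…
a_3=1:  p_3=1·569+61=630,  q_3=1·28+3=31
a_4=4:  p_4=4·630+569=3089,  q_4=4·31+28=152
…
a_6=9:  p_6=9·3719+3089=36560,  q_6=9·183+152=1799
a_7=3:  p_7=3·36560+3719=113399,  q_7=3·1799+183=5580
→ (113399, 5580).  Check: 113399²=12859333201, 413·5580²=12859333200, difference 1.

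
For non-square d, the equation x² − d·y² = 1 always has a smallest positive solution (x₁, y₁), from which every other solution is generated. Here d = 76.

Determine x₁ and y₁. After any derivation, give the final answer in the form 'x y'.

57799 6630

d=76: √d = [8; 1,2,1,1,5,4,5,1,1,2,1,16] (ℓ=12, even), read p_11/q_11
a_0=8:  p_0=8·1+0=8,  q_0=8·0+1=1
…
a_7=5:  p_7=5·1421+340=7445,  q_7=5·163+39=854
…
a_9=1:  p_9=1·8866+7445=16311,  q_9=1·1017+854=1871
a_10=2:  p_10=2·16311+8866=41488,  q_10=2·1871+1017=4759
a_11=1:  p_11=1·41488+16311=57799,  q_11=1·4759+1871=6630
(x₁, y₁) = (57799, 6630);  57799² − 76·6630² = 1 ✓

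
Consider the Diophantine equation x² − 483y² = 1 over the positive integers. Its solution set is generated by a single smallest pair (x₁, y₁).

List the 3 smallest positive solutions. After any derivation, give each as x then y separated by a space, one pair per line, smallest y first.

√483 → a₀=21, period (1,42); ℓ=2 even so k=1
a_0=21:  p_0=21·1+0=21,  q_0=21·0+1=1
a_1=1:  p_1=1·21+1=22,  q_1=1·1+0=1
fundamental: x₁=22, y₁=1  (since 484 − 483·1 = 1)
(22+1√483)^2 = 967 + 44√483
(22+1√483)^3 = 42526 + 1935√483

22 1
967 44
42526 1935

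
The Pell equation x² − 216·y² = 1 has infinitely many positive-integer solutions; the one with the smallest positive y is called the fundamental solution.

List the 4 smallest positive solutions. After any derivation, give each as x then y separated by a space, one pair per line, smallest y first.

485 33
470449 32010
456335045 31049667
442644523201 30118144980

d=216: √d = [14; 1,2,3,2,1,28] (ℓ=6, even), read p_5/q_5
step 0: (14, 1)  from 14·(1,0) + (0,1)
…
step 4: (338, 23)  from 2·(147,10) + (44,3)
step 5: (485, 33)  from 1·(338,23) + (147,10)
fundamental: x₁=485, y₁=33  (since 235225 − 216·1089 = 1)
(x_2, y_2) = (485·485 + 216·33·33, 485·33 + 33·485) = (470449, 32010)
(x_3, y_3) = (485·470449 + 216·33·32010, 485·32010 + 33·470449) = (456335045, 31049667)
(x_4, y_4) = (485·456335045 + 216·33·31049667, 485·31049667 + 33·456335045) = (442644523201, 30118144980)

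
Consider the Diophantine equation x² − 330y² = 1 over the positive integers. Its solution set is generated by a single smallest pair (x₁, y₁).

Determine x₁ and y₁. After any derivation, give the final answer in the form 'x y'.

109 6

√330 → a₀=18, period (6,36); ℓ=2 even so k=1
a_0=18:  p_0=18·1+0=18,  q_0=18·0+1=1
a_1=6:  p_1=6·18+1=109,  q_1=6·1+0=6
(x₁, y₁) = (109, 6);  109² − 330·6² = 1 ✓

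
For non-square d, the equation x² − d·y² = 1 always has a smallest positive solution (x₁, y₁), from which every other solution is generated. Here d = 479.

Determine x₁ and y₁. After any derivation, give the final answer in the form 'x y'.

2989440 136591

√479 = [21; 1,7,1,3,2,21,2,3,1,7,1,42, …], period ℓ=12 (even) → k=11
step 0: (21, 1)  from 21·(1,0) + (0,1)
…
step 2: (175, 8)  from 7·(22,1) + (21,1)
step 3: (197, 9)  from 1·(175,8) + (22,1)
…
step 5: (1729, 79)  from 2·(766,35) + (197,9)
step 6: (37075, 1694)  from 21·(1729,79) + (766,35)
step 7: (75879, 3467)  from 2·(37075,1694) + (1729,79)
step 8: (264712, 12095)  from 3·(75879,3467) + (37075,1694)
step 9: (340591, 15562)  from 1·(264712,12095) + (75879,3467)
step 10: (2648849, 121029)  from 7·(340591,15562) + (264712,12095)
step 11: (2989440, 136591)  from 1·(2648849,121029) + (340591,15562)
fundamental: x₁=2989440, y₁=136591  (since 8936751513600 − 479·18657101281 = 1)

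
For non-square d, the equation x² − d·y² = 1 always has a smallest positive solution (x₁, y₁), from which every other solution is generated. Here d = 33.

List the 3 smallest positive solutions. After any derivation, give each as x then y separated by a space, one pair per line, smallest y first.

√33 → a₀=5, period (1,2,1,10); ℓ=4 even so k=3
a_0=5:  p_0=5·1+0=5,  q_0=5·0+1=1
a_1=1:  p_1=1·5+1=6,  q_1=1·1+0=1
a_2=2:  p_2=2·6+5=17,  q_2=2·1+1=3
a_3=1:  p_3=1·17+6=23,  q_3=1·3+1=4
(x₁, y₁) = (23, 4);  23² − 33·4² = 1 ✓
n=2: (23,4)∘(23,4) = (23·23+33·4·4, 23·4+4·23) = (1057,184)
n=3: (1057,184)∘(23,4) = (23·1057+33·4·184, 23·184+4·1057) = (48599,8460)

23 4
1057 184
48599 8460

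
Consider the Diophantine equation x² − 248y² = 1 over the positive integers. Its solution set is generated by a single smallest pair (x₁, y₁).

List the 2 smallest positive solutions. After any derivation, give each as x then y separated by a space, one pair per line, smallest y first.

63 4
7937 504

d=248: √d = [15; 1,2,1,30] (ℓ=4, even), read p_3/q_3
a_0=15:  p_0=15·1+0=15,  q_0=15·0+1=1
a_1=1:  p_1=1·15+1=16,  q_1=1·1+0=1
a_2=2:  p_2=2·16+15=47,  q_2=2·1+1=3
a_3=1:  p_3=1·47+16=63,  q_3=1·3+1=4
(x₁, y₁) = (63, 4);  63² − 248·4² = 1 ✓
(x_2, y_2) = (63·63 + 248·4·4, 63·4 + 4·63) = (7937, 504)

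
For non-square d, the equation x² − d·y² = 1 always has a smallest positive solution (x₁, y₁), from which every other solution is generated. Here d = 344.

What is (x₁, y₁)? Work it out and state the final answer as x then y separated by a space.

[18; 1,1,4,1,3,1,4,1,1,36] for √344; ℓ=10 ⇒ convergent index 9
i=0: a=18 ⇒ p=18, q=1
i=1: a=1 ⇒ p=19, q=1
i=2: a=1 ⇒ p=37, q=2
…
i=4: a=1 ⇒ p=204, q=11
i=5: a=3 ⇒ p=779, q=42
i=6: a=1 ⇒ p=983, q=53
i=7: a=4 ⇒ p=4711, q=254
i=8: a=1 ⇒ p=5694, q=307
i=9: a=1 ⇒ p=10405, q=561
fundamental: x₁=10405, y₁=561  (since 108264025 − 344·314721 = 1)

10405 561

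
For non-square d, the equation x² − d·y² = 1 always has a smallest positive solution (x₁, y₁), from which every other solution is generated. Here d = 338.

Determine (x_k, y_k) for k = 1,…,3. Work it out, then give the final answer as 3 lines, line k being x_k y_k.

d=338: √d = [18; 2,1,1,2,36] (ℓ=5, odd), read p_9/q_9
k=0  a_k=18  p_k/q_k = 18/1
…
k=4  a_k=2  p_k/q_k = 239/13
…
k=7  a_k=1  p_k/q_k = 26327/1432
k=8  a_k=1  p_k/q_k = 43958/2391
k=9  a_k=2  p_k/q_k = 114243/6214
(x₁, y₁) = (114243, 6214);  114243² − 338·6214² = 1 ✓
(x_2, y_2) = (114243·114243 + 338·6214·6214, 114243·6214 + 6214·114243) = (26102926097, 1419812004)
(x_3, y_3) = (114243·26102926097 + 338·6214·1419812004, 114243·1419812004 + 6214·26102926097) = (5964153172084899, 324407165539730)

114243 6214
26102926097 1419812004
5964153172084899 324407165539730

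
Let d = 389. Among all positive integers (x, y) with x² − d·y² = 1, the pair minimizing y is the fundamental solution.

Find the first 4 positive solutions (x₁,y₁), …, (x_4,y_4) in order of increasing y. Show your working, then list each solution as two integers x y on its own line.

√389 = [19; 1,2,1,1,1,1,2,1,38, …], period ℓ=9 (odd) → k=17
a_0=19:  p_0=19·1+0=19,  q_0=19·0+1=1
a_1=1:  p_1=1·19+1=20,  q_1=1·1+0=1
…
a_3=1:  p_3=1·59+20=79,  q_3=1·3+1=4
…
a_5=1:  p_5=1·138+79=217,  q_5=1·7+4=11
a_6=1:  p_6=1·217+138=355,  q_6=1·11+7=18
…
a_8=1:  p_8=1·927+355=1282,  q_8=1·47+18=65
a_9=38:  p_9=38·1282+927=49643,  q_9=38·65+47=2517
…
a_11=2:  p_11=2·50925+49643=151493,  q_11=2·2582+2517=7681
a_12=1:  p_12=1·151493+50925=202418,  q_12=1·7681+2582=10263
…
a_16=2:  p_16=2·910240+556329=2376809,  q_16=2·46151+28207=120509
a_17=1:  p_17=1·2376809+910240=3287049,  q_17=1·120509+46151=166660
(x₁, y₁) = (3287049, 166660);  3287049² − 389·166660² = 1 ✓
(3287049+166660√389)^2 = 21609382256801 + 1095639172680√389
(3287049+166660√389)^3 = 142062196675667653449 + 7202839293837075980√389
(3287049+166660√389)^4 = 933930803041091759821507201 + 47352171395934637886793360√389

3287049 166660
21609382256801 1095639172680
142062196675667653449 7202839293837075980
933930803041091759821507201 47352171395934637886793360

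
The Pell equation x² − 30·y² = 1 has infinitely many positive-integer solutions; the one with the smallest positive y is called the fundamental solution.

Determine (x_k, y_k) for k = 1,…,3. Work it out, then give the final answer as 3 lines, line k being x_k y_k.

11 2
241 44
5291 966

d=30: √d = [5; 2,10] (ℓ=2, even), read p_1/q_1
i=0: a=5 ⇒ p=5, q=1
i=1: a=2 ⇒ p=11, q=2
→ (11, 2).  Check: 11²=121, 30·2²=120, difference 1.
n=2: (11,2)∘(11,2) = (11·11+30·2·2, 11·2+2·11) = (241,44)
n=3: (241,44)∘(11,2) = (11·241+30·2·44, 11·44+2·241) = (5291,966)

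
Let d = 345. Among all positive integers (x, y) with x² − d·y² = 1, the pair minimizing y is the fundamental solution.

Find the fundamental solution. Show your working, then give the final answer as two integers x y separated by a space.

6761 364

[18; 1,1,2,1,6,1,2,1,1,36] for √345; ℓ=10 ⇒ convergent index 9
i=0: a=18 ⇒ p=18, q=1
…
i=2: a=1 ⇒ p=37, q=2
i=3: a=2 ⇒ p=93, q=5
i=4: a=1 ⇒ p=130, q=7
…
i=6: a=1 ⇒ p=1003, q=54
i=7: a=2 ⇒ p=2879, q=155
i=8: a=1 ⇒ p=3882, q=209
i=9: a=1 ⇒ p=6761, q=364
fundamental: x₁=6761, y₁=364  (since 45711121 − 345·132496 = 1)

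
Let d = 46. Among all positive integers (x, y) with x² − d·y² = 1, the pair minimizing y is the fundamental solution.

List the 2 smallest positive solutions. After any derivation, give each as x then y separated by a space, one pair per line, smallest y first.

[6; 1,3,1,1,2,6,2,1,1,3,1,12] for √46; ℓ=12 ⇒ convergent index 11
i=0: a=6 ⇒ p=6, q=1
i=1: a=1 ⇒ p=7, q=1
i=2: a=3 ⇒ p=27, q=4
…
i=5: a=2 ⇒ p=156, q=23
…
i=10: a=3 ⇒ p=19038, q=2807
i=11: a=1 ⇒ p=24335, q=3588
(x₁, y₁) = (24335, 3588);  24335² − 46·3588² = 1 ✓
(x_2, y_2) = (24335·24335 + 46·3588·3588, 24335·3588 + 3588·24335) = (1184384449, 174627960)

24335 3588
1184384449 174627960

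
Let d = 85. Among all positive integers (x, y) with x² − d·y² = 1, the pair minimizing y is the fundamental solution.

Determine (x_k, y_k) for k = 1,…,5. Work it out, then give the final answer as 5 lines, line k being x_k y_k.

285769 30996
163327842721 17715391848
93348068572789129 10125019625991228
53351968415791425367681 5786833466982059076816
30492677324331251603220874249 3307395226041867061019271780

d=85: √d = [9; 4,1,1,4,18] (ℓ=5, odd), read p_9/q_9
a_0=9:  p_0=9·1+0=9,  q_0=9·0+1=1
…
a_5=18:  p_5=18·378+83=6887,  q_5=18·41+9=747
…
a_8=1:  p_8=1·34813+27926=62739,  q_8=1·3776+3029=6805
a_9=4:  p_9=4·62739+34813=285769,  q_9=4·6805+3776=30996
fundamental: x₁=285769, y₁=30996  (since 81663921361 − 85·960752016 = 1)
(x_2, y_2) = (285769·285769 + 85·30996·30996, 285769·30996 + 30996·285769) = (163327842721, 17715391848)
(x_3, y_3) = (285769·163327842721 + 85·30996·17715391848, 285769·17715391848 + 30996·163327842721) = (93348068572789129, 10125019625991228)
(x_4, y_4) = (285769·93348068572789129 + 85·30996·10125019625991228, 285769·10125019625991228 + 30996·93348068572789129) = (53351968415791425367681, 5786833466982059076816)
(x_5, y_5) = (285769·53351968415791425367681 + 85·30996·5786833466982059076816, 285769·5786833466982059076816 + 30996·53351968415791425367681) = (30492677324331251603220874249, 3307395226041867061019271780)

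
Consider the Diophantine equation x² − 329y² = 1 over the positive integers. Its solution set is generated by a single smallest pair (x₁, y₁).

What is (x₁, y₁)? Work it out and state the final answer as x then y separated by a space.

[18; 7,4,2,1,1,4,1,1,2,4,7,36] for √329; ℓ=12 ⇒ convergent index 11
step 0: (18, 1)  from 18·(1,0) + (0,1)
step 1: (127, 7)  from 7·(18,1) + (1,0)
step 2: (526, 29)  from 4·(127,7) + (18,1)
…
step 4: (1705, 94)  from 1·(1179,65) + (526,29)
…
step 6: (13241, 730)  from 4·(2884,159) + (1705,94)
step 7: (16125, 889)  from 1·(13241,730) + (2884,159)
step 8: (29366, 1619)  from 1·(16125,889) + (13241,730)
step 9: (74857, 4127)  from 2·(29366,1619) + (16125,889)
step 10: (328794, 18127)  from 4·(74857,4127) + (29366,1619)
step 11: (2376415, 131016)  from 7·(328794,18127) + (74857,4127)
(x₁, y₁) = (2376415, 131016);  2376415² − 329·131016² = 1 ✓

2376415 131016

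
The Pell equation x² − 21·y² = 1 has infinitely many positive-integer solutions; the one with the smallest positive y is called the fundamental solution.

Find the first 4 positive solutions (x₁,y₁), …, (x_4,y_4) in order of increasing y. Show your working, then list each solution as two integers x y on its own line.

√21 = [4; 1,1,2,1,1,8, …], period ℓ=6 (even) → k=5
i=0: a=4 ⇒ p=4, q=1
i=1: a=1 ⇒ p=5, q=1
i=2: a=1 ⇒ p=9, q=2
i=3: a=2 ⇒ p=23, q=5
i=4: a=1 ⇒ p=32, q=7
i=5: a=1 ⇒ p=55, q=12
fundamental: x₁=55, y₁=12  (since 3025 − 21·144 = 1)
(x_2, y_2) = (55·55 + 21·12·12, 55·12 + 12·55) = (6049, 1320)
(x_3, y_3) = (55·6049 + 21·12·1320, 55·1320 + 12·6049) = (665335, 145188)
(x_4, y_4) = (55·665335 + 21·12·145188, 55·145188 + 12·665335) = (73180801, 15969360)

55 12
6049 1320
665335 145188
73180801 15969360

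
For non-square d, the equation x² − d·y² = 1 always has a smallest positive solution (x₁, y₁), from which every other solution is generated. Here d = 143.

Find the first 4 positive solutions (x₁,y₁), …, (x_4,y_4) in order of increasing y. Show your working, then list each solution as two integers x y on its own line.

√143 = [11; 1,22, …], period ℓ=2 (even) → k=1
k=0  a_k=11  p_k/q_k = 11/1
k=1  a_k=1  p_k/q_k = 12/1
fundamental: x₁=12, y₁=1  (since 144 − 143·1 = 1)
(12+1√143)^2 = 287 + 24√143
(12+1√143)^3 = 6876 + 575√143
(12+1√143)^4 = 164737 + 13776√143

12 1
287 24
6876 575
164737 13776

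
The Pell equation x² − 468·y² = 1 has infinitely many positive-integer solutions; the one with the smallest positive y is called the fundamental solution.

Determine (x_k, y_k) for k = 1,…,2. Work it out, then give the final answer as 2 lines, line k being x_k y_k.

d=468: √d = [21; 1,1,1,2,1,1,1,42] (ℓ=8, even), read p_7/q_7
a_0=21:  p_0=21·1+0=21,  q_0=21·0+1=1
a_1=1:  p_1=1·21+1=22,  q_1=1·1+0=1
…
a_4=2:  p_4=2·65+43=173,  q_4=2·3+2=8
…
a_6=1:  p_6=1·238+173=411,  q_6=1·11+8=19
a_7=1:  p_7=1·411+238=649,  q_7=1·19+11=30
fundamental: x₁=649, y₁=30  (since 421201 − 468·900 = 1)
k=2:  x_2 = 649·649+468·30·30 = 842401,  y_2 = 649·30+30·649 = 38940

649 30
842401 38940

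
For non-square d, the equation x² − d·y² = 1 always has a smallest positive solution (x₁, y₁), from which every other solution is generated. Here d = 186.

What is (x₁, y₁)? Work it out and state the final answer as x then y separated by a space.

[13; 1,1,1,3,4,3,1,1,1,26] for √186; ℓ=10 ⇒ convergent index 9
a_0=13:  p_0=13·1+0=13,  q_0=13·0+1=1
a_1=1:  p_1=1·13+1=14,  q_1=1·1+0=1
a_2=1:  p_2=1·14+13=27,  q_2=1·1+1=2
a_3=1:  p_3=1·27+14=41,  q_3=1·2+1=3
a_4=3:  p_4=3·41+27=150,  q_4=3·3+2=11
…
a_6=3:  p_6=3·641+150=2073,  q_6=3·47+11=152
…
a_8=1:  p_8=1·2714+2073=4787,  q_8=1·199+152=351
a_9=1:  p_9=1·4787+2714=7501,  q_9=1·351+199=550
(x₁, y₁) = (7501, 550);  7501² − 186·550² = 1 ✓

7501 550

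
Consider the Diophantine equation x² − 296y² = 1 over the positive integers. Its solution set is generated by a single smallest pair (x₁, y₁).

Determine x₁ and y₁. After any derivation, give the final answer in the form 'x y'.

d=296: √d = [17; 4,1,7,1,4,34] (ℓ=6, even), read p_5/q_5
a_0=17:  p_0=17·1+0=17,  q_0=17·0+1=1
…
a_4=1:  p_4=1·671+86=757,  q_4=1·39+5=44
a_5=4:  p_5=4·757+671=3699,  q_5=4·44+39=215
→ (3699, 215).  Check: 3699²=13682601, 296·215²=13682600, difference 1.

3699 215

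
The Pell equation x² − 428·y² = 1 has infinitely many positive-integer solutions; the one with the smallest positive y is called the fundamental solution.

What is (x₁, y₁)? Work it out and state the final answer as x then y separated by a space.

1850887 89466

[20; 1,2,4,1,5,10,5,1,4,2,1,40] for √428; ℓ=12 ⇒ convergent index 11
a_0=20:  p_0=20·1+0=20,  q_0=20·0+1=1
a_1=1:  p_1=1·20+1=21,  q_1=1·1+0=1
…
a_8=1:  p_8=1·99779+19571=119350,  q_8=1·4823+946=5769
…
a_10=2:  p_10=2·577179+119350=1273708,  q_10=2·27899+5769=61567
a_11=1:  p_11=1·1273708+577179=1850887,  q_11=1·61567+27899=89466
→ (1850887, 89466).  Check: 1850887²=3425782686769, 428·89466²=3425782686768, difference 1.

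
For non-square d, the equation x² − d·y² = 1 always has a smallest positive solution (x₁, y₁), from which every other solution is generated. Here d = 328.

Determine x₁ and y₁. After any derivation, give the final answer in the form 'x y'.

d=328: √d = [18; 9,36] (ℓ=2, even), read p_1/q_1
step 0: (18, 1)  from 18·(1,0) + (0,1)
step 1: (163, 9)  from 9·(18,1) + (1,0)
(x₁, y₁) = (163, 9);  163² − 328·9² = 1 ✓

163 9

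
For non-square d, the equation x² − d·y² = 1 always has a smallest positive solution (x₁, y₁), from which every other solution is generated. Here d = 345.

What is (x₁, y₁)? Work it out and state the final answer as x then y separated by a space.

d=345: √d = [18; 1,1,2,1,6,1,2,1,1,36] (ℓ=10, even), read p_9/q_9
a_0=18:  p_0=18·1+0=18,  q_0=18·0+1=1
a_1=1:  p_1=1·18+1=19,  q_1=1·1+0=1
a_2=1:  p_2=1·19+18=37,  q_2=1·1+1=2
a_3=2:  p_3=2·37+19=93,  q_3=2·2+1=5
…
a_6=1:  p_6=1·873+130=1003,  q_6=1·47+7=54
a_7=2:  p_7=2·1003+873=2879,  q_7=2·54+47=155
a_8=1:  p_8=1·2879+1003=3882,  q_8=1·155+54=209
a_9=1:  p_9=1·3882+2879=6761,  q_9=1·209+155=364
(x₁, y₁) = (6761, 364);  6761² − 345·364² = 1 ✓

6761 364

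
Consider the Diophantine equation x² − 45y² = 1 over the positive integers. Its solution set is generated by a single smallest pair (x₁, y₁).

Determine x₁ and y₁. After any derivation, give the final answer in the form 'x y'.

√45 → a₀=6, period (1,2,2,2,1,12); ℓ=6 even so k=5
a_0=6:  p_0=6·1+0=6,  q_0=6·0+1=1
a_1=1:  p_1=1·6+1=7,  q_1=1·1+0=1
…
a_4=2:  p_4=2·47+20=114,  q_4=2·7+3=17
a_5=1:  p_5=1·114+47=161,  q_5=1·17+7=24
(x₁, y₁) = (161, 24);  161² − 45·24² = 1 ✓

161 24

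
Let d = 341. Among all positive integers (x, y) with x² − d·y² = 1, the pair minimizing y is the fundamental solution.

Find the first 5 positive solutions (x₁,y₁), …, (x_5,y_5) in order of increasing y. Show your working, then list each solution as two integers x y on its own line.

√341 = [18; 2,6,1,8,2,…,6,2,36, …], period ℓ=14 (even) → k=13
a_0=18:  p_0=18·1+0=18,  q_0=18·0+1=1
a_1=2:  p_1=2·18+1=37,  q_1=2·1+0=2
…
a_4=8:  p_4=8·277+240=2456,  q_4=8·15+13=133
a_5=2:  p_5=2·2456+277=5189,  q_5=2·133+15=281
a_6=1:  p_6=1·5189+2456=7645,  q_6=1·281+133=414
…
a_8=1:  p_8=1·20479+7645=28124,  q_8=1·1109+414=1523
a_9=2:  p_9=2·28124+20479=76727,  q_9=2·1523+1109=4155
…
a_11=1:  p_11=1·641940+76727=718667,  q_11=1·34763+4155=38918
a_12=6:  p_12=6·718667+641940=4953942,  q_12=6·38918+34763=268271
a_13=2:  p_13=2·4953942+718667=10626551,  q_13=2·268271+38918=575460
(x₁, y₁) = (10626551, 575460);  10626551² − 341·575460² = 1 ✓
(10626551+575460√341)^2 = 225847172311201 + 12230310076920√341
(10626551+575460√341)^3 = 4799952989541519968951 + 259932027556408030380√341
(10626551+575460√341)^4 = 102013890481930631287980124801 + 5524361894723138392975161840√341
(10626551+575460√341)^5 = 2168111619829296063734843424848413751 + 117409826833463862093989641643997300√341

10626551 575460
225847172311201 12230310076920
4799952989541519968951 259932027556408030380
102013890481930631287980124801 5524361894723138392975161840
2168111619829296063734843424848413751 117409826833463862093989641643997300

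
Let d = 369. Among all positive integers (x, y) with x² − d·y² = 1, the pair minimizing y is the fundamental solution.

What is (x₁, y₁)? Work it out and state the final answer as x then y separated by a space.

√369 = [19; 4,1,3,2,7,4,7,2,3,1,4,38, …], period ℓ=12 (even) → k=11
step 0: (19, 1)  from 19·(1,0) + (0,1)
…
step 2: (96, 5)  from 1·(77,4) + (19,1)
step 3: (365, 19)  from 3·(96,5) + (77,4)
step 4: (826, 43)  from 2·(365,19) + (96,5)
…
step 7: (184045, 9581)  from 7·(25414,1323) + (6147,320)
step 8: (393504, 20485)  from 2·(184045,9581) + (25414,1323)
step 9: (1364557, 71036)  from 3·(393504,20485) + (184045,9581)
step 10: (1758061, 91521)  from 1·(1364557,71036) + (393504,20485)
step 11: (8396801, 437120)  from 4·(1758061,91521) + (1364557,71036)
→ (8396801, 437120).  Check: 8396801²=70506267033601, 369·437120²=70506267033600, difference 1.

8396801 437120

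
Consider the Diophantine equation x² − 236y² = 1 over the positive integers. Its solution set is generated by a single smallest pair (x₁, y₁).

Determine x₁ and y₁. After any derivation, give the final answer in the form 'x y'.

561799 36570

[15; 2,1,3,5,1,6,1,5,3,1,2,30] for √236; ℓ=12 ⇒ convergent index 11
step 0: (15, 1)  from 15·(1,0) + (0,1)
step 1: (31, 2)  from 2·(15,1) + (1,0)
step 2: (46, 3)  from 1·(31,2) + (15,1)
…
step 6: (7251, 472)  from 6·(1060,69) + (891,58)
…
step 8: (48806, 3177)  from 5·(8311,541) + (7251,472)
step 9: (154729, 10072)  from 3·(48806,3177) + (8311,541)
step 10: (203535, 13249)  from 1·(154729,10072) + (48806,3177)
step 11: (561799, 36570)  from 2·(203535,13249) + (154729,10072)
fundamental: x₁=561799, y₁=36570  (since 315618116401 − 236·1337364900 = 1)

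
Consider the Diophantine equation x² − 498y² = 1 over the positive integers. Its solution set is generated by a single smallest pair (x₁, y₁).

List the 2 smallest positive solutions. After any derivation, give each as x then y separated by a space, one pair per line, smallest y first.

179777 8056
64639539457 2896567024

[22; 3,6,22,6,3,44] for √498; ℓ=6 ⇒ convergent index 5
i=0: a=22 ⇒ p=22, q=1
i=1: a=3 ⇒ p=67, q=3
i=2: a=6 ⇒ p=424, q=19
…
i=4: a=6 ⇒ p=56794, q=2545
i=5: a=3 ⇒ p=179777, q=8056
→ (179777, 8056).  Check: 179777²=32319769729, 498·8056²=32319769728, difference 1.
(179777+8056√498)^2 = 64639539457 + 2896567024√498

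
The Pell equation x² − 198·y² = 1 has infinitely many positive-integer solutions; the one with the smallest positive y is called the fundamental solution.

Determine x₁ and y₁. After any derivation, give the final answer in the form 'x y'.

197 14

d=198: √d = [14; 14,28] (ℓ=2, even), read p_1/q_1
i=0: a=14 ⇒ p=14, q=1
i=1: a=14 ⇒ p=197, q=14
fundamental: x₁=197, y₁=14  (since 38809 − 198·196 = 1)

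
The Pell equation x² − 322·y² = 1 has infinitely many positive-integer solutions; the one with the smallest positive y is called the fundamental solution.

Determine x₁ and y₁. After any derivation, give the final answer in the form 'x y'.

d=322: √d = [17; 1,16,1,34] (ℓ=4, even), read p_3/q_3
k=0  a_k=17  p_k/q_k = 17/1
k=1  a_k=1  p_k/q_k = 18/1
k=2  a_k=16  p_k/q_k = 305/17
k=3  a_k=1  p_k/q_k = 323/18
fundamental: x₁=323, y₁=18  (since 104329 − 322·324 = 1)

323 18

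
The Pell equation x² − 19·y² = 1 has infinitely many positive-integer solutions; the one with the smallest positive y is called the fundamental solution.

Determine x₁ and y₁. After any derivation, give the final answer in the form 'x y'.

170 39

√19 = [4; 2,1,3,1,2,8, …], period ℓ=6 (even) → k=5
step 0: (4, 1)  from 4·(1,0) + (0,1)
…
step 4: (61, 14)  from 1·(48,11) + (13,3)
step 5: (170, 39)  from 2·(61,14) + (48,11)
(x₁, y₁) = (170, 39);  170² − 19·39² = 1 ✓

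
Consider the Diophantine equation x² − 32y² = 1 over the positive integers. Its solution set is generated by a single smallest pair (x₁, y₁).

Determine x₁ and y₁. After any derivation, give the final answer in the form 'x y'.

√32 → a₀=5, period (1,1,1,10); ℓ=4 even so k=3
step 0: (5, 1)  from 5·(1,0) + (0,1)
…
step 2: (11, 2)  from 1·(6,1) + (5,1)
step 3: (17, 3)  from 1·(11,2) + (6,1)
fundamental: x₁=17, y₁=3  (since 289 − 32·9 = 1)

17 3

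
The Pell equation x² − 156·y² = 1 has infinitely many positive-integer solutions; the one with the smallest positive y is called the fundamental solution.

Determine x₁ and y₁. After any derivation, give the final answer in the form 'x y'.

d=156: √d = [12; 2,24] (ℓ=2, even), read p_1/q_1
k=0  a_k=12  p_k/q_k = 12/1
k=1  a_k=2  p_k/q_k = 25/2
fundamental: x₁=25, y₁=2  (since 625 − 156·4 = 1)

25 2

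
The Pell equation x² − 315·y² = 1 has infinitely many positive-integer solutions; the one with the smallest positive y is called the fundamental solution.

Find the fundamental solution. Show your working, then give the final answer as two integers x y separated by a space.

71 4

d=315: √d = [17; 1,2,1,34] (ℓ=4, even), read p_3/q_3
i=0: a=17 ⇒ p=17, q=1
i=1: a=1 ⇒ p=18, q=1
i=2: a=2 ⇒ p=53, q=3
i=3: a=1 ⇒ p=71, q=4
(x₁, y₁) = (71, 4);  71² − 315·4² = 1 ✓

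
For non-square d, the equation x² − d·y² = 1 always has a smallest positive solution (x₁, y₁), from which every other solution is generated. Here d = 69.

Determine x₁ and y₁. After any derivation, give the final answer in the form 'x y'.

7775 936

√69 → a₀=8, period (3,3,1,4,1,3,3,16); ℓ=8 even so k=7
k=0  a_k=8  p_k/q_k = 8/1
…
k=2  a_k=3  p_k/q_k = 83/10
k=3  a_k=1  p_k/q_k = 108/13
k=4  a_k=4  p_k/q_k = 515/62
…
k=6  a_k=3  p_k/q_k = 2384/287
k=7  a_k=3  p_k/q_k = 7775/936
fundamental: x₁=7775, y₁=936  (since 60450625 − 69·876096 = 1)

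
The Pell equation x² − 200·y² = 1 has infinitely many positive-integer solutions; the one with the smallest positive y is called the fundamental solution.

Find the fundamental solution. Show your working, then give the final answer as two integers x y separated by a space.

99 7

[14; 7,28] for √200; ℓ=2 ⇒ convergent index 1
i=0: a=14 ⇒ p=14, q=1
i=1: a=7 ⇒ p=99, q=7
(x₁, y₁) = (99, 7);  99² − 200·7² = 1 ✓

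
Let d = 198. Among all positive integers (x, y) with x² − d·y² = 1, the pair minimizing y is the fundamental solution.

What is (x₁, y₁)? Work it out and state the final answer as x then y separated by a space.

[14; 14,28] for √198; ℓ=2 ⇒ convergent index 1
a_0=14:  p_0=14·1+0=14,  q_0=14·0+1=1
a_1=14:  p_1=14·14+1=197,  q_1=14·1+0=14
fundamental: x₁=197, y₁=14  (since 38809 − 198·196 = 1)

197 14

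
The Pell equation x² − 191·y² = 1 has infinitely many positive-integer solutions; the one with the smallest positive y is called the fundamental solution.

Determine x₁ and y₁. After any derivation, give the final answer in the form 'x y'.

8994000 650783

√191 → a₀=13, period (1,4,1,1,3,…,4,1,26); ℓ=16 even so k=15
i=0: a=13 ⇒ p=13, q=1
i=1: a=1 ⇒ p=14, q=1
…
i=6: a=2 ⇒ p=1230, q=89
i=7: a=2 ⇒ p=2999, q=217
i=8: a=13 ⇒ p=40217, q=2910
i=9: a=2 ⇒ p=83433, q=6037
i=10: a=2 ⇒ p=207083, q=14984
i=11: a=3 ⇒ p=704682, q=50989
i=12: a=1 ⇒ p=911765, q=65973
i=13: a=1 ⇒ p=1616447, q=116962
i=14: a=4 ⇒ p=7377553, q=533821
i=15: a=1 ⇒ p=8994000, q=650783
fundamental: x₁=8994000, y₁=650783  (since 80892036000000 − 191·423518513089 = 1)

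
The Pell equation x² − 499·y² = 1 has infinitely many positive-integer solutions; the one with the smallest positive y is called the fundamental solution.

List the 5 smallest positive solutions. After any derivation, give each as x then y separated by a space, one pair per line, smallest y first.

√499 = [22; 2,1,21,1,2,44, …], period ℓ=6 (even) → k=5
i=0: a=22 ⇒ p=22, q=1
i=1: a=2 ⇒ p=45, q=2
…
i=4: a=1 ⇒ p=1519, q=68
i=5: a=2 ⇒ p=4490, q=201
(x₁, y₁) = (4490, 201);  4490² − 499·201² = 1 ✓
n=2: (4490,201)∘(4490,201) = (4490·4490+499·201·201, 4490·201+201·4490) = (40320199,1804980)
n=3: (40320199,1804980)∘(4490,201) = (4490·40320199+499·201·1804980, 4490·1804980+201·40320199) = (362075382530,16208720199)
n=4: (362075382530,16208720199)∘(4490,201) = (4490·362075382530+499·201·16208720199, 4490·16208720199+201·362075382530) = (3251436894799201,145554305582040)
n=5: (3251436894799201,145554305582040)∘(4490,201) = (4490·3251436894799201+499·201·145554305582040, 4490·145554305582040+201·3251436894799201) = (29197902953221442450,1307077647917999001)

4490 201
40320199 1804980
362075382530 16208720199
3251436894799201 145554305582040
29197902953221442450 1307077647917999001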